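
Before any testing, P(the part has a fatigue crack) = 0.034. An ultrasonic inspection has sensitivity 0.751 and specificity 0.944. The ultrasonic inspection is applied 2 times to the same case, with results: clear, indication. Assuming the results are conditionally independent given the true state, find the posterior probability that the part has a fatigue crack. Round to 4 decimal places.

Let H be the event that the part has a fatigue crack; start with P(H) = 0.034. P('indication'|H) = 0.751, P('indication'|¬H) = 0.056.
Update on result 1 ('clear'): P(H) ← 0.249·0.0340 / (0.249·0.0340 + 0.944·0.9660) = 0.0084660/0.92037 = 0.0092.
Update on result 2 ('indication'): P(H) ← 0.751·0.0092 / (0.751·0.0092 + 0.056·0.9908) = 0.0069081/0.062393 = 0.1107.

Posterior P(H) ≈ 0.1107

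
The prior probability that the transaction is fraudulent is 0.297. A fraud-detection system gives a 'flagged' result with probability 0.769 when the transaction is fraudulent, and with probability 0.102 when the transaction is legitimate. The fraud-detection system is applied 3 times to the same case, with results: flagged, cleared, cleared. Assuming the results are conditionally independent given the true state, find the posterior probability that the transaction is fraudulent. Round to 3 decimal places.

Posterior P(H) ≈ 0.174

Let H be the event that the transaction is fraudulent; start with P(H) = 0.297. P('flagged'|H) = 0.769, P('flagged'|¬H) = 0.102.
Update on result 1 ('flagged'): P(H) ← 0.769·0.2970 / (0.769·0.2970 + 0.102·0.7030) = 0.22839/0.30010 = 0.7611.
Update on result 2 ('cleared'): P(H) ← 0.231·0.7611 / (0.231·0.7611 + 0.898·0.2389) = 0.17580/0.39037 = 0.4503.
Update on result 3 ('cleared'): P(H) ← 0.231·0.4503 / (0.231·0.4503 + 0.898·0.5497) = 0.10403/0.59762 = 0.1741.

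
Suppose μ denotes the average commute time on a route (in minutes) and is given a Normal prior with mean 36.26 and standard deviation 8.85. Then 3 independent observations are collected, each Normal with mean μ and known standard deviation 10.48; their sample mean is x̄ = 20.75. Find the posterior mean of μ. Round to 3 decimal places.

With known σ, the Normal prior is conjugate. Weight on the data is w = (n/σ²)/(n/σ² + 1/τ₀²) = 0.0273148/(0.0273148+0.0127677) = 0.68146.
Posterior mean = w·x̄ + (1−w)·μ₀ = 0.68146·20.75 + 0.31854·36.26 = 25.690.

Posterior mean ≈ 25.690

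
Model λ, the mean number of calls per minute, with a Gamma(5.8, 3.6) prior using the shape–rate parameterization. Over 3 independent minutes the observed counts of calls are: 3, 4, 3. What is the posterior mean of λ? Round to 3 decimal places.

Total count ∑xᵢ = 10 over n = 3 minutes.
Gamma is conjugate to the Poisson likelihood: posterior is Gamma(shape = 5.8+10 = 15.8, rate = 3.6+3 = 6.6).
E[λ | data] = 15.8/6.6 = 2.394.

Posterior mean ≈ 2.394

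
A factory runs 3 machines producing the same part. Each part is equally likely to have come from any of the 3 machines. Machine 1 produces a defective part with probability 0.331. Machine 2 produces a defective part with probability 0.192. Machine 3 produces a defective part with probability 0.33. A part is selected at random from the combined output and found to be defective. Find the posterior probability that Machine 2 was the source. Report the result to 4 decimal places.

P(defective|M1) = 0.331; P(defective|M2) = 0.192; P(defective|M3) = 0.33.
Prior × likelihood for each source: 0.333333·0.331=0.1103, 0.333333·0.192=0.06400, 0.333333·0.33=0.1100. Summing gives P(defective) = 0.28433.
P(Machine 2 | defective) = 0.06400 / 0.28433 = 0.2251.

Posterior probability ≈ 0.2251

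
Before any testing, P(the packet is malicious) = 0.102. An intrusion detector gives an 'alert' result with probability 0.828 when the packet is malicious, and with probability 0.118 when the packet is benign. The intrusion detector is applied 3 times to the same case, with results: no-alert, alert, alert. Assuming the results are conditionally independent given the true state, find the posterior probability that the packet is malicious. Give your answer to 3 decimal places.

Posterior P(H) ≈ 0.522

With H the event that the packet is malicious, the joint likelihood of the observed sequence is P(data|H) = 0.172·0.828·0.828 = 0.11792 and P(data|¬H) = 0.882·0.118·0.118 = 0.012281.
Bayes: P(H|data) = 0.102·0.11792 / (0.102·0.11792 + 0.898·0.012281) = 0.012028/0.023056 = 0.5217.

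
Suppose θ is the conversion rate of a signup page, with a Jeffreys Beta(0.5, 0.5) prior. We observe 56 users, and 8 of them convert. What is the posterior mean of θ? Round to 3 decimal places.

Posterior mean ≈ 0.149

The binomial likelihood is conjugate to the Beta prior: with 8 successes and 48 failures, the posterior is Beta(0.5+8, 0.5+48) = Beta(8.5, 48.5).
E[θ | data] = 8.5/(8.5+48.5) = 0.149.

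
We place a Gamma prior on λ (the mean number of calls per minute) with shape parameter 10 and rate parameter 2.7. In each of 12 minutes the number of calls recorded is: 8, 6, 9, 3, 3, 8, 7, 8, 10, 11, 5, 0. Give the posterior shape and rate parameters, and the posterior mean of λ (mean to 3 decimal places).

Posterior: Gamma(shape=88, rate=14.7); mean ≈ 5.986

The Poisson likelihood adds the total count to the shape and the number of exposure periods to the rate. Here ∑xᵢ = 78 and n = 12, so shape 10→88 and rate 2.7→14.7.
E[λ | data] = 88/14.7 = 5.986.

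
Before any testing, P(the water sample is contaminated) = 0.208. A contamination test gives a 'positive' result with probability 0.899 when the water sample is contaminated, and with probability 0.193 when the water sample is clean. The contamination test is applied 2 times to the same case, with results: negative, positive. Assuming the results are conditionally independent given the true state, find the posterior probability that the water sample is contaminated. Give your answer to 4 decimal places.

Posterior P(H) ≈ 0.1328

Let H be the event that the water sample is contaminated; start with P(H) = 0.208. P('positive'|H) = 0.899, P('positive'|¬H) = 0.193.
Update on result 1 ('negative'): P(H) ← 0.101·0.2080 / (0.101·0.2080 + 0.807·0.7920) = 0.021008/0.66015 = 0.0318.
Update on result 2 ('positive'): P(H) ← 0.899·0.0318 / (0.899·0.0318 + 0.193·0.9682) = 0.028609/0.21547 = 0.1328.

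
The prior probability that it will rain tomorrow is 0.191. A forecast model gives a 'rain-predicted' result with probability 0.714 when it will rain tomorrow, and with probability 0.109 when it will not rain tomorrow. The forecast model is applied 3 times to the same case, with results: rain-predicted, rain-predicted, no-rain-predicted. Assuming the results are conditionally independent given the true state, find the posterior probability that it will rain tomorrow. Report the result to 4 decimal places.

Let H be the event that it will rain tomorrow; start with P(H) = 0.191. P('rain-predicted'|H) = 0.714, P('rain-predicted'|¬H) = 0.109.
Update on result 1 ('rain-predicted'): P(H) ← 0.714·0.1910 / (0.714·0.1910 + 0.109·0.8090) = 0.13637/0.22456 = 0.6073.
Update on result 2 ('rain-predicted'): P(H) ← 0.714·0.6073 / (0.714·0.6073 + 0.109·0.3927) = 0.43362/0.47642 = 0.9102.
Update on result 3 ('no-rain-predicted'): P(H) ← 0.286·0.9102 / (0.286·0.9102 + 0.891·0.0898) = 0.26030/0.34036 = 0.7648.

Posterior P(H) ≈ 0.7648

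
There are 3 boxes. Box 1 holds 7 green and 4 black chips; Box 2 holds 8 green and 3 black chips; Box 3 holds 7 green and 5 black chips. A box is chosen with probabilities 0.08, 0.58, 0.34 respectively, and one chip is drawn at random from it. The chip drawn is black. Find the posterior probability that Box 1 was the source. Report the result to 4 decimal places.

P(black|Box 1) = 0.3636; P(black|Box 2) = 0.2727; P(black|Box 3) = 0.4167.
Prior × likelihood for each source: 0.08·0.3636=0.02909, 0.58·0.2727=0.1582, 0.34·0.4167=0.1417. Summing gives P(black) = 0.32894.
P(Box 1 | black) = 0.02909 / 0.32894 = 0.0884.

Posterior probability ≈ 0.0884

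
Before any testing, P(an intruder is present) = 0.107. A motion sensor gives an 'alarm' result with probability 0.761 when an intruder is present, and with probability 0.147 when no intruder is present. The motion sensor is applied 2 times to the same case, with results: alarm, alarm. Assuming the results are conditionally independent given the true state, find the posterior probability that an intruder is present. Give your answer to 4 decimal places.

Let H be the event that an intruder is present; start with P(H) = 0.107. P('alarm'|H) = 0.761, P('alarm'|¬H) = 0.147.
Update on result 1 ('alarm'): P(H) ← 0.761·0.1070 / (0.761·0.1070 + 0.147·0.8930) = 0.081427/0.21270 = 0.3828.
Update on result 2 ('alarm'): P(H) ← 0.761·0.3828 / (0.761·0.3828 + 0.147·0.6172) = 0.29133/0.38206 = 0.7625.

Posterior P(H) ≈ 0.7625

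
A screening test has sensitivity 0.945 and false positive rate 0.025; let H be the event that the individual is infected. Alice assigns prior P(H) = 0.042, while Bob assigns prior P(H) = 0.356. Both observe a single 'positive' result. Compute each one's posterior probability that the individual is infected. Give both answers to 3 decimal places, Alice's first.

The likelihood ratio for a 'positive' result is 0.945/0.025 = 37.800.
Alice: prior odds 0.042/0.958 = 0.043841; posterior odds 1.6572; posterior probability 0.624.
Bob: prior odds 0.356/0.644 = 0.55280; posterior odds 20.896; posterior probability 0.954.

Alice: 0.624; Bob: 0.954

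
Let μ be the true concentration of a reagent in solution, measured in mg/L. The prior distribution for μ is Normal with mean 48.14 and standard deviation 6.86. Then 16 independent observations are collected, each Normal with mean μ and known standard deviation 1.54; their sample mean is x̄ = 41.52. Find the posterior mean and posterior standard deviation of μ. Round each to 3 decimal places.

With known σ, the Normal prior is conjugate. Weight on the data is w = (n/σ²)/(n/σ² + 1/τ₀²) = 6.74650/(6.74650+0.0212496) = 0.99686.
Posterior mean = w·x̄ + (1−w)·μ₀ = 0.99686·41.52 + 0.0031398·48.14 = 41.541. Posterior variance = 1/(6.74650+0.0212496) = 0.147760, so SD = 0.384.

Posterior mean ≈ 41.541; posterior SD ≈ 0.384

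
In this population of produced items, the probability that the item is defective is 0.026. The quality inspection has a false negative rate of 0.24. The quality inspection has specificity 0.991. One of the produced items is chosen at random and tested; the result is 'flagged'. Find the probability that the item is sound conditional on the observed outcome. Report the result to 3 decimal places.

Let H be the event that the item is defective. P(H) = 0.026, so P(¬H) = 0.974. With E the 'flagged' result, P(E|H) = 0.76 and P(E|¬H) = 0.009.
P(E) = 0.76·0.026 + 0.009·0.974 = 0.019760 + 0.0087660 = 0.028526.
By Bayes' theorem, P(H|E) = 0.019760 / 0.028526 = 0.693. Hence P(¬H|E) = 1 − 0.693 = 0.307.

P(¬H | E) ≈ 0.307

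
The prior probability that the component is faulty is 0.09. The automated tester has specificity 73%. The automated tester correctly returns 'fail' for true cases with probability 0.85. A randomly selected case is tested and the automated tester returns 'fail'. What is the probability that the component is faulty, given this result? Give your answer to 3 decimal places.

P(H | E) ≈ 0.237

Write H for 'the component is faulty'. Prior odds H:¬H = 0.09/0.91 = 0.098901. For the 'fail' outcome, the likelihood ratio is 0.85/0.27 = 3.1481.
Posterior odds = 0.098901 × 3.1481 = 0.31136, so P(H|E) = 0.31136/(1+0.31136) = 0.237.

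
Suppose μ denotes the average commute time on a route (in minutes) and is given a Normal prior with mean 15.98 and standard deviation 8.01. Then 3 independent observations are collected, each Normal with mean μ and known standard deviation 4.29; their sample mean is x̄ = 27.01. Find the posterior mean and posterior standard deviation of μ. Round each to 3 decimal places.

Prior precision 1/τ₀² = 1/8.01² = 0.0155860; data precision n/σ² = 3/4.29² = 0.163007.
Posterior precision = 0.0155860 + 0.163007 = 0.178593, giving posterior SD = 1/√0.178593 = 2.366.
Posterior mean = (0.0155860·15.98 + 0.163007·27.01) / 0.178593 = 26.047.

Posterior mean ≈ 26.047; posterior SD ≈ 2.366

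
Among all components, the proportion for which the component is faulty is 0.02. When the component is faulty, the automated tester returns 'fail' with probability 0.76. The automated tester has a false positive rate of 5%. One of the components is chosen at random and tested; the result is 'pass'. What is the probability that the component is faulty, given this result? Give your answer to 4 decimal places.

P(H | E) ≈ 0.0051

Let H be the event that the component is faulty. P(H) = 0.02, so P(¬H) = 0.98. With E the 'pass' result, P(E|H) = 0.24 and P(E|¬H) = 0.95.
P(E) = 0.24·0.02 + 0.95·0.98 = 0.0048000 + 0.93100 = 0.93580.
By Bayes' theorem, P(H|E) = 0.0048000 / 0.93580 = 0.0051.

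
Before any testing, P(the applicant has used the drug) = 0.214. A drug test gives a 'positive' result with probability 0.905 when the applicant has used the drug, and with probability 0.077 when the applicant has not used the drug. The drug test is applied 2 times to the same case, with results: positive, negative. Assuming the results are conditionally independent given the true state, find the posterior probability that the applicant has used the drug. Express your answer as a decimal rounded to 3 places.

Let H be the event that the applicant has used the drug; start with P(H) = 0.214. P('positive'|H) = 0.905, P('positive'|¬H) = 0.077.
Update on result 1 ('positive'): P(H) ← 0.905·0.2140 / (0.905·0.2140 + 0.077·0.7860) = 0.19367/0.25419 = 0.7619.
Update on result 2 ('negative'): P(H) ← 0.095·0.7619 / (0.095·0.7619 + 0.923·0.2381) = 0.072381/0.29214 = 0.2478.

Posterior P(H) ≈ 0.248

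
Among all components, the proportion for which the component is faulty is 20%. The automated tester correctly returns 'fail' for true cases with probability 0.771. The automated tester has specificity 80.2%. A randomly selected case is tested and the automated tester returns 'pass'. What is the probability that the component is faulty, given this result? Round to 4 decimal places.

Let H be the event that the component is faulty. P(H) = 0.2, so P(¬H) = 0.8. With E the 'pass' result, P(E|H) = 0.229 and P(E|¬H) = 0.802.
P(E) = 0.229·0.2 + 0.802·0.8 = 0.045800 + 0.64160 = 0.68740.
By Bayes' theorem, P(H|E) = 0.045800 / 0.68740 = 0.0666.

P(H | E) ≈ 0.0666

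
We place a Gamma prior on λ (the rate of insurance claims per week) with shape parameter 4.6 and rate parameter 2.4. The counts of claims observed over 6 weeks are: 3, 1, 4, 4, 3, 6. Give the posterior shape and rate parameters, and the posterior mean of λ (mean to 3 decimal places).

Posterior: Gamma(shape=25.6, rate=8.4); mean ≈ 3.048

The Poisson likelihood adds the total count to the shape and the number of exposure periods to the rate. Here ∑xᵢ = 21 and n = 6, so shape 4.6→25.6 and rate 2.4→8.4.
E[λ | data] = 25.6/8.4 = 3.048.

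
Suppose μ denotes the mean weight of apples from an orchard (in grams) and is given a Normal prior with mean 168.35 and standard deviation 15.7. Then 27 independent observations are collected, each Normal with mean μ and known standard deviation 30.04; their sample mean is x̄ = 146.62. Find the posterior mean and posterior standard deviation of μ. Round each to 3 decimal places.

With known σ, the Normal prior is conjugate. Weight on the data is w = (n/σ²)/(n/σ² + 1/τ₀²) = 0.0299202/(0.0299202+0.00405696) = 0.88060.
Posterior mean = w·x̄ + (1−w)·μ₀ = 0.88060·146.62 + 0.11940·168.35 = 149.215. Posterior variance = 1/(0.0299202+0.00405696) = 29.4316, so SD = 5.425.

Posterior mean ≈ 149.215; posterior SD ≈ 5.425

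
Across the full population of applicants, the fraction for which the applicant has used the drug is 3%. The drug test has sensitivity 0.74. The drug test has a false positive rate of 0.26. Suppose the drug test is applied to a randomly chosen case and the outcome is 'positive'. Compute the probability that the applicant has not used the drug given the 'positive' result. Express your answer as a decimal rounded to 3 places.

Write H for 'the applicant has used the drug'. Prior odds H:¬H = 0.03/0.97 = 0.030928. For the 'positive' outcome, the likelihood ratio is 0.74/0.26 = 2.8462.
Posterior odds = 0.030928 × 2.8462 = 0.088025, so P(H|E) = 0.088025/(1+0.088025) = 0.081. Then P(¬H|E) = 1 − 0.081 = 0.919.

P(¬H | E) ≈ 0.919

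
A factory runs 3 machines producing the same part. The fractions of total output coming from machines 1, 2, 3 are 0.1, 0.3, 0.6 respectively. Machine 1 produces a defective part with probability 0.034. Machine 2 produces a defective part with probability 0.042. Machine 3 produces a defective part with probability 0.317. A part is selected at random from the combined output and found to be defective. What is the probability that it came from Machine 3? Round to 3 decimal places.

Posterior probability ≈ 0.922

P(defective|M1) = 0.034; P(defective|M2) = 0.042; P(defective|M3) = 0.317.
Prior × likelihood for each source: 0.1·0.034=0.003400, 0.3·0.042=0.01260, 0.6·0.317=0.1902. Summing gives P(defective) = 0.20620.
P(Machine 3 | defective) = 0.1902 / 0.20620 = 0.922.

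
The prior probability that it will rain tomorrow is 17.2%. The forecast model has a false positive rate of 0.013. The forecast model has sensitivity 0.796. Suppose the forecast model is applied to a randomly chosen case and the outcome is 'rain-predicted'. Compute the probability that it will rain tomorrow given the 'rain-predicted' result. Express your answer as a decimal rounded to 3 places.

P(H | E) ≈ 0.927

Write H for 'it will rain tomorrow'. Prior odds H:¬H = 0.172/0.828 = 0.20773. For the 'rain-predicted' outcome, the likelihood ratio is 0.796/0.013 = 61.231.
Posterior odds = 0.20773 × 61.231 = 12.719, so P(H|E) = 12.719/(1+12.719) = 0.927.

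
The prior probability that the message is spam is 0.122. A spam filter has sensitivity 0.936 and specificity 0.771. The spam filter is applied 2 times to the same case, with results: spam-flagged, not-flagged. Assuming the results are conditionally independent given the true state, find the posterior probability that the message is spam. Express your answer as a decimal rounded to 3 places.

Posterior P(H) ≈ 0.045

Let H be the event that the message is spam; start with P(H) = 0.122. P('spam-flagged'|H) = 0.936, P('spam-flagged'|¬H) = 0.229.
Update on result 1 ('spam-flagged'): P(H) ← 0.936·0.1220 / (0.936·0.1220 + 0.229·0.8780) = 0.11419/0.31525 = 0.3622.
Update on result 2 ('not-flagged'): P(H) ← 0.064·0.3622 / (0.064·0.3622 + 0.771·0.6378) = 0.023182/0.51491 = 0.0450.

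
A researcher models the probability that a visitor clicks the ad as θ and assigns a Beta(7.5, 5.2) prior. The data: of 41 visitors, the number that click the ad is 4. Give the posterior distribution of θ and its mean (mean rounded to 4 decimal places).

The binomial likelihood is conjugate to the Beta prior: with 4 successes and 37 failures, the posterior is Beta(7.5+4, 5.2+37) = Beta(11.5, 42.2).
Posterior mean = α/(α+β) = 11.5/53.7 = 0.2142.

Posterior: Beta(11.5, 42.2); mean ≈ 0.2142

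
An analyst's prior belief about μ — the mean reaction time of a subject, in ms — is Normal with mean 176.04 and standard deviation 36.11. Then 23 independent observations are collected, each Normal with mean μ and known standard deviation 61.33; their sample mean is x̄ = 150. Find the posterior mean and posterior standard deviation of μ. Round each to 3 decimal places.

Posterior mean ≈ 152.902; posterior SD ≈ 12.055

With known σ, the Normal prior is conjugate. Weight on the data is w = (n/σ²)/(n/σ² + 1/τ₀²) = 0.00611480/(0.00611480+0.00076691) = 0.88856.
Posterior mean = w·x̄ + (1−w)·μ₀ = 0.88856·150 + 0.11144·176.04 = 152.902. Posterior variance = 1/(0.00611480+0.00076691) = 145.313, so SD = 12.055.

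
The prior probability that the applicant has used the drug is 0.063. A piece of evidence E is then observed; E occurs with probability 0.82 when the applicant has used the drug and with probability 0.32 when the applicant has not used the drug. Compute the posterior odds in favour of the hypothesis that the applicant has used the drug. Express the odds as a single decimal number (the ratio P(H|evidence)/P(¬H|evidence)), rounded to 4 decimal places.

Posterior odds ≈ 0.1723

Prior odds = 0.063/(1−0.063) = 0.067236.
Likelihood ratio for E = 0.82/0.32 = 2.5625.
Posterior odds = prior odds × LR = 0.17229.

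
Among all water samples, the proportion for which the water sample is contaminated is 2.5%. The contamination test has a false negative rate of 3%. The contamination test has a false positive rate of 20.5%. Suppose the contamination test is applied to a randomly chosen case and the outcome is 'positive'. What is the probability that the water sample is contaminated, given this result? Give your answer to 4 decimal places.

P(H | E) ≈ 0.1082

Write H for 'the water sample is contaminated'. Prior odds H:¬H = 0.025/0.975 = 0.025641. For the 'positive' outcome, the likelihood ratio is 0.97/0.205 = 4.7317.
Posterior odds = 0.025641 × 4.7317 = 0.12133, so P(H|E) = 0.12133/(1+0.12133) = 0.1082.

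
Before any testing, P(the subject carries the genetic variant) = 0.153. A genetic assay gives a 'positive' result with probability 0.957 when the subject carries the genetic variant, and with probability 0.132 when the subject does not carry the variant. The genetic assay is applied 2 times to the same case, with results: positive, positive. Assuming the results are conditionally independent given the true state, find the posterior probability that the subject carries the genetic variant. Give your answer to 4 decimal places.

Posterior P(H) ≈ 0.9047

With H the event that the subject carries the genetic variant, the joint likelihood of the observed sequence is P(data|H) = 0.957·0.957 = 0.91585 and P(data|¬H) = 0.132·0.132 = 0.017424.
Bayes: P(H|data) = 0.153·0.91585 / (0.153·0.91585 + 0.847·0.017424) = 0.14012/0.15488 = 0.9047.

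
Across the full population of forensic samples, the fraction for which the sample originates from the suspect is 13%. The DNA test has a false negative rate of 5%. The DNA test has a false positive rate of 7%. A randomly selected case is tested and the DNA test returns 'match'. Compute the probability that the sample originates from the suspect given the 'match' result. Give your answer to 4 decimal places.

Write H for 'the sample originates from the suspect'. Prior odds H:¬H = 0.13/0.87 = 0.14943. For the 'match' outcome, the likelihood ratio is 0.95/0.07 = 13.571.
Posterior odds = 0.14943 × 13.571 = 2.0279, so P(H|E) = 2.0279/(1+2.0279) = 0.6697.

P(H | E) ≈ 0.6697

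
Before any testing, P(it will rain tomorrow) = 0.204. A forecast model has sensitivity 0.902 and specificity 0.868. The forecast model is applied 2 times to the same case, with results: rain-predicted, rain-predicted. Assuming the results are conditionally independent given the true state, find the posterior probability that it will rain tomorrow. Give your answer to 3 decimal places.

Let H be the event that it will rain tomorrow; start with P(H) = 0.204. P('rain-predicted'|H) = 0.902, P('rain-predicted'|¬H) = 0.132.
Update on result 1 ('rain-predicted'): P(H) ← 0.902·0.2040 / (0.902·0.2040 + 0.132·0.7960) = 0.18401/0.28908 = 0.6365.
Update on result 2 ('rain-predicted'): P(H) ← 0.902·0.6365 / (0.902·0.6365 + 0.132·0.3635) = 0.57415/0.62213 = 0.9229.

Posterior P(H) ≈ 0.923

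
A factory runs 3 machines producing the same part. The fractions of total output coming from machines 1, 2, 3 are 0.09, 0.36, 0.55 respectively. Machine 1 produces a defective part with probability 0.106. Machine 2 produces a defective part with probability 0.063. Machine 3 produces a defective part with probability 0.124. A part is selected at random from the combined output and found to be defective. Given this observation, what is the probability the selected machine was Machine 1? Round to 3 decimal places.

Posterior probability ≈ 0.095

Tabulate prior·likelihood by source: [1] prior 0.09, lik 0.106, product 0.009540; [2] prior 0.36, lik 0.063, product 0.02268; [3] prior 0.55, lik 0.124, product 0.06820.
Normalizing constant = 0.10042; the posterior for Machine 1 is its product over the sum, 0.009540/0.10042 = 0.095.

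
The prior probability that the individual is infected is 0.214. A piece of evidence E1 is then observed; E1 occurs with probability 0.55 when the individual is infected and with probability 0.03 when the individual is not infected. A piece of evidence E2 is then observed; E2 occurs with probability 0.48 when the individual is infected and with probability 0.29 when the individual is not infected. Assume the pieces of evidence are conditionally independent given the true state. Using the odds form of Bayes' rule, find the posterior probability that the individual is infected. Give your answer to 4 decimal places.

Posterior probability ≈ 0.8920

Prior odds = 0.214/(1−0.214) = 0.27226.
Likelihood ratio for E1 = 0.55/0.03 = 18.333.
Likelihood ratio for E2 = 0.48/0.29 = 1.6552.
Posterior odds = prior odds × LR₁ × LR₂ = 8.2618.
Posterior probability = odds/(1+odds) = 8.2618/9.2618 = 0.8920.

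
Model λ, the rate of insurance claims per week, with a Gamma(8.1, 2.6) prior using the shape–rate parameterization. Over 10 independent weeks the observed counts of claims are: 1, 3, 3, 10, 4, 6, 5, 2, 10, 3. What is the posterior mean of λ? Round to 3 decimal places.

Posterior mean ≈ 4.373

The Poisson likelihood adds the total count to the shape and the number of exposure periods to the rate. Here ∑xᵢ = 47 and n = 10, so shape 8.1→55.1 and rate 2.6→12.6.
Posterior mean = shape/rate = 55.1/12.6 = 4.373.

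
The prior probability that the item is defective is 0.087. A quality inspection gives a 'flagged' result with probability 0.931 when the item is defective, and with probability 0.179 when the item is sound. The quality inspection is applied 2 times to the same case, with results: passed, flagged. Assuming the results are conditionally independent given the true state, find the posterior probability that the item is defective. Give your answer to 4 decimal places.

Posterior P(H) ≈ 0.0400

With H the event that the item is defective, the joint likelihood of the observed sequence is P(data|H) = 0.069·0.931 = 0.064239 and P(data|¬H) = 0.821·0.179 = 0.14696.
Bayes: P(H|data) = 0.087·0.064239 / (0.087·0.064239 + 0.913·0.14696) = 0.0055888/0.13976 = 0.0400.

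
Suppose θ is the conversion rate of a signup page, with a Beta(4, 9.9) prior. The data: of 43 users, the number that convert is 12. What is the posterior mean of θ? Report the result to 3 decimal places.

The binomial likelihood is conjugate to the Beta prior: with 12 successes and 31 failures, the posterior is Beta(4+12, 9.9+31) = Beta(16, 40.9).
E[θ | data] = 16/(16+40.9) = 0.281.

Posterior mean ≈ 0.281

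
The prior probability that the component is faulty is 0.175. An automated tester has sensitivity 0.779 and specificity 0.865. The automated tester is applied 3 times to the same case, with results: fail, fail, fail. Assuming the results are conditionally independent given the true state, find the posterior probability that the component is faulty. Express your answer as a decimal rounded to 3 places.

Posterior P(H) ≈ 0.976

With H the event that the component is faulty, the joint likelihood of the observed sequence is P(data|H) = 0.779·0.779·0.779 = 0.47273 and P(data|¬H) = 0.135·0.135·0.135 = 0.0024604.
Bayes: P(H|data) = 0.175·0.47273 / (0.175·0.47273 + 0.825·0.0024604) = 0.082728/0.084757 = 0.9761.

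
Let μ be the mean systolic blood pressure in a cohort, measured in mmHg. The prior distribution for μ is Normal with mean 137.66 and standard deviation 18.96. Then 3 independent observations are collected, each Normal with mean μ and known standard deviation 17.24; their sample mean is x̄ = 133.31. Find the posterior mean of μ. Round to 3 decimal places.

With known σ, the Normal prior is conjugate. Weight on the data is w = (n/σ²)/(n/σ² + 1/τ₀²) = 0.0100936/(0.0100936+0.00278178) = 0.78395.
Posterior mean = w·x̄ + (1−w)·μ₀ = 0.78395·133.31 + 0.21605·137.66 = 134.250.

Posterior mean ≈ 134.250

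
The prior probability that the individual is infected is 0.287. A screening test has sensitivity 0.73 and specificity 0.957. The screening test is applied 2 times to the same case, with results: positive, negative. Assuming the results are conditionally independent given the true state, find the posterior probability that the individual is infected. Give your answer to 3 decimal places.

Let H be the event that the individual is infected; start with P(H) = 0.287. P('positive'|H) = 0.73, P('positive'|¬H) = 0.043.
Update on result 1 ('positive'): P(H) ← 0.73·0.2870 / (0.73·0.2870 + 0.043·0.7130) = 0.20951/0.24017 = 0.8723.
Update on result 2 ('negative'): P(H) ← 0.27·0.8723 / (0.27·0.8723 + 0.957·0.1277) = 0.23553/0.35770 = 0.6585.

Posterior P(H) ≈ 0.658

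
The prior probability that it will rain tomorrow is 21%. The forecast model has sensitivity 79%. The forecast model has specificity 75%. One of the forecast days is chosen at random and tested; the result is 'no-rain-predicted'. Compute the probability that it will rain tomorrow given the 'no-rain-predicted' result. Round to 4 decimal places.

P(H | E) ≈ 0.0693

Write H for 'it will rain tomorrow'. Prior odds H:¬H = 0.21/0.79 = 0.26582. For the 'no-rain-predicted' outcome, the likelihood ratio is 0.21/0.75 = 0.28000.
Posterior odds = 0.26582 × 0.28000 = 0.074430, so P(H|E) = 0.074430/(1+0.074430) = 0.0693.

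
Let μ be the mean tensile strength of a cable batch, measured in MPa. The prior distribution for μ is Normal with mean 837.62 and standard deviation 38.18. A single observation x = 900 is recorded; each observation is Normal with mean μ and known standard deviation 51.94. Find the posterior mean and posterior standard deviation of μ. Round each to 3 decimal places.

With known σ, the Normal prior is conjugate. Weight on the data is w = (n/σ²)/(n/σ² + 1/τ₀²) = 0.00037068/(0.00037068+0.00068601) = 0.35079.
Posterior mean = w·x̄ + (1−w)·μ₀ = 0.35079·900 + 0.64921·837.62 = 859.502. Posterior variance = 1/(0.00037068+0.00068601) = 946.357, so SD = 30.763.

Posterior mean ≈ 859.502; posterior SD ≈ 30.763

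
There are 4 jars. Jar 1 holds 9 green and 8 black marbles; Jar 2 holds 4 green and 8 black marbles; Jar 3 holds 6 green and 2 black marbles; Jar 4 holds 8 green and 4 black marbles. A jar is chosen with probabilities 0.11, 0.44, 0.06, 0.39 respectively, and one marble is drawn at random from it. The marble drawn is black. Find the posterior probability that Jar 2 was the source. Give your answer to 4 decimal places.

P(black|Jar 1) = 0.4706; P(black|Jar 2) = 0.6667; P(black|Jar 3) = 0.25; P(black|Jar 4) = 0.3333.
Prior × likelihood for each source: 0.11·0.4706=0.05176, 0.44·0.6667=0.2933, 0.06·0.25=0.01500, 0.39·0.3333=0.1300. Summing gives P(black) = 0.49010.
P(Jar 2 | black) = 0.2933 / 0.49010 = 0.5985.

Posterior probability ≈ 0.5985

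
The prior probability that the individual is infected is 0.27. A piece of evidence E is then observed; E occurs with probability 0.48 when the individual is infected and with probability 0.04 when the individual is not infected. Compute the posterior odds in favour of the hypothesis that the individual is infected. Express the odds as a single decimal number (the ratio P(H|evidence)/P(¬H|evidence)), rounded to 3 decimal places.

Prior odds = 0.27/(1−0.27) = 0.36986.
Likelihood ratio for E = 0.48/0.04 = 12.000.
Posterior odds = prior odds × LR = 4.4384.

Posterior odds ≈ 4.438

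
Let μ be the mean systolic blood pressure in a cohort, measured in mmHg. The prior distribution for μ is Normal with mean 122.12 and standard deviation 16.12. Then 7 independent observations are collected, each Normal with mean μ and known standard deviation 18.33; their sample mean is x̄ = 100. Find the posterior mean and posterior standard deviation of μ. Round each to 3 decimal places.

Posterior mean ≈ 103.449; posterior SD ≈ 6.365

Prior precision 1/τ₀² = 1/16.12² = 0.00384831; data precision n/σ² = 7/18.33² = 0.0208340.
Posterior precision = 0.00384831 + 0.0208340 = 0.0246823, giving posterior SD = 1/√0.0246823 = 6.365.
Posterior mean = (0.00384831·122.12 + 0.0208340·100) / 0.0246823 = 103.449.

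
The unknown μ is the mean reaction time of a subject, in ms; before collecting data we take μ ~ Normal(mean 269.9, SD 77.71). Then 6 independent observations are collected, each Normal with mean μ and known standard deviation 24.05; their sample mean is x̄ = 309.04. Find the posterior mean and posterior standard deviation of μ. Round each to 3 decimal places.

Posterior mean ≈ 308.425; posterior SD ≈ 9.741

Prior precision 1/τ₀² = 1/77.71² = 0.00016559; data precision n/σ² = 6/24.05² = 0.0103734.
Posterior precision = 0.00016559 + 0.0103734 = 0.0105390, giving posterior SD = 1/√0.0105390 = 9.741.
Posterior mean = (0.00016559·269.9 + 0.0103734·309.04) / 0.0105390 = 308.425.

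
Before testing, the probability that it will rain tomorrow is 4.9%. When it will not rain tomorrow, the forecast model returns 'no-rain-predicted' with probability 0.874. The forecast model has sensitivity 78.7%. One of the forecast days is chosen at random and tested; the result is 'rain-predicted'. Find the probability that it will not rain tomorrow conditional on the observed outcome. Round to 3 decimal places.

P(¬H | E) ≈ 0.757

Let H be the event that it will rain tomorrow. P(H) = 0.049, so P(¬H) = 0.951. With E the 'rain-predicted' result, P(E|H) = 0.787 and P(E|¬H) = 0.126.
P(E) = 0.787·0.049 + 0.126·0.951 = 0.038563 + 0.11983 = 0.15839.
By Bayes' theorem, P(H|E) = 0.038563 / 0.15839 = 0.243. Hence P(¬H|E) = 1 − 0.243 = 0.757.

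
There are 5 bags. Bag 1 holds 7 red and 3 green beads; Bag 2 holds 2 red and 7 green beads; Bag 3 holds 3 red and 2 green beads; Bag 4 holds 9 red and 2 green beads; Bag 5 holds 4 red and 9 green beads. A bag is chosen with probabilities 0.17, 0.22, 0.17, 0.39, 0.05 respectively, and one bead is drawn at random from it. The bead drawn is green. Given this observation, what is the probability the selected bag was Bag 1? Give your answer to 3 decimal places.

Posterior probability ≈ 0.129

Tabulate prior·likelihood by source: [1] prior 0.17, lik 0.3, product 0.05100; [2] prior 0.22, lik 0.7778, product 0.1711; [3] prior 0.17, lik 0.4, product 0.06800; [4] prior 0.39, lik 0.1818, product 0.07091; [5] prior 0.05, lik 0.6923, product 0.03462.
Normalizing constant = 0.39564; the posterior for Bag 1 is its product over the sum, 0.05100/0.39564 = 0.129.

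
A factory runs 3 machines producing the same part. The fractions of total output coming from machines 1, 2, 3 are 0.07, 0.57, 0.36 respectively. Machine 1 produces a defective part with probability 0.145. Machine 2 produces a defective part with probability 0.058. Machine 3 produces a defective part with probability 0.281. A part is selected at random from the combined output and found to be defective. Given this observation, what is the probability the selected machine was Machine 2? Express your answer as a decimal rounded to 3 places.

Tabulate prior·likelihood by source: [1] prior 0.07, lik 0.145, product 0.01015; [2] prior 0.57, lik 0.058, product 0.03306; [3] prior 0.36, lik 0.281, product 0.1012.
Normalizing constant = 0.14437; the posterior for Machine 2 is its product over the sum, 0.03306/0.14437 = 0.229.

Posterior probability ≈ 0.229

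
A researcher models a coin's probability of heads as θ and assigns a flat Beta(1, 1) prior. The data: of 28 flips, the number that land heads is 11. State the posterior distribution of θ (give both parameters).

Observing 11 successes and 17 failures updates Beta(1, 1) by adding the success and failure counts to the two shape parameters: α = 1+11 = 12, β = 1+17 = 18.

Posterior: Beta(12, 18)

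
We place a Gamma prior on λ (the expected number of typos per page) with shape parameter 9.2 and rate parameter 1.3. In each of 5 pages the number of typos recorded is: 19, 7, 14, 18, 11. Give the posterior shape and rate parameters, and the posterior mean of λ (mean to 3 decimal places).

Posterior: Gamma(shape=78.2, rate=6.3); mean ≈ 12.413

The Poisson likelihood adds the total count to the shape and the number of exposure periods to the rate. Here ∑xᵢ = 69 and n = 5, so shape 9.2→78.2 and rate 1.3→6.3.
E[λ | data] = 78.2/6.3 = 12.413.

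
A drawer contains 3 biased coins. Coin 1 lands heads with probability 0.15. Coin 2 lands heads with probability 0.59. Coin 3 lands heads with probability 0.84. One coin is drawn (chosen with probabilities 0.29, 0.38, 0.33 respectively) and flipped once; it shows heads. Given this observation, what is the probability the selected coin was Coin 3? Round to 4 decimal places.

Tabulate prior·likelihood by source: [1] prior 0.29, lik 0.15, product 0.04350; [2] prior 0.38, lik 0.59, product 0.2242; [3] prior 0.33, lik 0.84, product 0.2772.
Normalizing constant = 0.54490; the posterior for Coin 3 is its product over the sum, 0.2772/0.54490 = 0.5087.

Posterior probability ≈ 0.5087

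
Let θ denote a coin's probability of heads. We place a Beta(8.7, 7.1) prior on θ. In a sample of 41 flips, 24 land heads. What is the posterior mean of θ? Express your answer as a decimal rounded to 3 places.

The binomial likelihood is conjugate to the Beta prior: with 24 successes and 17 failures, the posterior is Beta(8.7+24, 7.1+17) = Beta(32.7, 24.1).
Posterior mean = α/(α+β) = 32.7/56.8 = 0.576.

Posterior mean ≈ 0.576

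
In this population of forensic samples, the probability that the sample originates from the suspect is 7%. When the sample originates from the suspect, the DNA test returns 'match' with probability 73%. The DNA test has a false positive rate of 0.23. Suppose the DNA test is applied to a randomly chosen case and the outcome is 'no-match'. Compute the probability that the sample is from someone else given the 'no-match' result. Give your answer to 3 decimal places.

P(¬H | E) ≈ 0.974

Let H be the event that the sample originates from the suspect. P(H) = 0.07, so P(¬H) = 0.93. With E the 'no-match' result, P(E|H) = 0.27 and P(E|¬H) = 0.77.
P(E) = 0.27·0.07 + 0.77·0.93 = 0.018900 + 0.71610 = 0.73500.
By Bayes' theorem, P(H|E) = 0.018900 / 0.73500 = 0.026. Hence P(¬H|E) = 1 − 0.026 = 0.974.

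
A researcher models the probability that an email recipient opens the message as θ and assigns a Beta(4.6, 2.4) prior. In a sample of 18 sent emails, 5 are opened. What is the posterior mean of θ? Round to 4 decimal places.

Observing 5 successes and 13 failures updates Beta(4.6, 2.4) by adding the success and failure counts to the two shape parameters: α = 4.6+5 = 9.6, β = 2.4+13 = 15.4.
Posterior mean = α/(α+β) = 9.6/25 = 0.3840.

Posterior mean ≈ 0.3840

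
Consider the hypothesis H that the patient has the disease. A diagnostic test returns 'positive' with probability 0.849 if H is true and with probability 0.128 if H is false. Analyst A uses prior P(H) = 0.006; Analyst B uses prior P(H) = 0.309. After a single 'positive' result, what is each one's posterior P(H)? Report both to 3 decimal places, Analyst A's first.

P('+'|H) = 0.849, P('+'|¬H) = 0.128.
Analyst A: numerator 0.849·0.006 = 0.0050940; evidence = 0.0050940+0.128·0.994 = 0.13233; posterior = 0.038.
Analyst B: numerator 0.849·0.309 = 0.26234; evidence = 0.26234+0.128·0.691 = 0.35079; posterior = 0.748.

Analyst A: 0.038; Analyst B: 0.748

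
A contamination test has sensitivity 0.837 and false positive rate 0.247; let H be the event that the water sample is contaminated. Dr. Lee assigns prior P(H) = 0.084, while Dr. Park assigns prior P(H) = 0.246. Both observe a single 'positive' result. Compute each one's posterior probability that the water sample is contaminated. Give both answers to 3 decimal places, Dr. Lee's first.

Dr. Lee: 0.237; Dr. Park: 0.525

The likelihood ratio for a 'positive' result is 0.837/0.247 = 3.3887.
Dr. Lee: prior odds 0.084/0.916 = 0.091703; posterior odds 0.31075; posterior probability 0.237.
Dr. Park: prior odds 0.246/0.754 = 0.32626; posterior odds 1.1056; posterior probability 0.525.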